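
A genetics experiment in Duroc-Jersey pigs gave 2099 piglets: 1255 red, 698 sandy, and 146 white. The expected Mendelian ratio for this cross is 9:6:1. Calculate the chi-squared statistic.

16.441

Under the 9:6:1 hypothesis (Σ ratio = 16, N = 2099):
  red: 2099 × 9/16 = 1180.6875
  sandy: 2099 × 6/16 = 787.125
  white: 2099 × 1/16 = 131.1875
χ² = Σ (O − E)² / E
  red: (1255 − 1180.6875)² / 1180.6875 = 4.6772
  sandy: (698 − 787.125)² / 787.125 = 10.0915
  white: (146 − 131.1875)² / 131.1875 = 1.6725
χ² = 4.6772 + 10.0915 + 1.6725 = 16.4412 ≈ 16.441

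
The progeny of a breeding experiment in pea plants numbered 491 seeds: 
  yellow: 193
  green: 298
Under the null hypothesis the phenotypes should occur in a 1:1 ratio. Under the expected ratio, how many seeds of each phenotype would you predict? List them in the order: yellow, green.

Under the 1:1 hypothesis (Σ ratio = 2, N = 491):
  yellow: 491 × 1/2 = 245.5
  green: 491 × 1/2 = 245.5

245.5, 245.5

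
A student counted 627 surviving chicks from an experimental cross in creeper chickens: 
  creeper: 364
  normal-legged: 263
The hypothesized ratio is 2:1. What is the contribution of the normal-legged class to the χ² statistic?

13.952

The 2:1 ratio has 3 parts, so with N = 627 the expected counts are:
  creeper: 627 × 2/3 = 418
  normal-legged: 627 × 1/3 = 209
Contribution of normal-legged: (263 − 209)² / 209 = 13.9522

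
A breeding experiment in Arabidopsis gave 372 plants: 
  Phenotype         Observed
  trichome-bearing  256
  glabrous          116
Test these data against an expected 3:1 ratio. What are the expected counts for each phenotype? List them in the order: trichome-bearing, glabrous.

279, 93

Under the 3:1 hypothesis (Σ ratio = 4, N = 372):
  trichome-bearing: 372 × 3/4 = 279
  glabrous: 372 × 1/4 = 93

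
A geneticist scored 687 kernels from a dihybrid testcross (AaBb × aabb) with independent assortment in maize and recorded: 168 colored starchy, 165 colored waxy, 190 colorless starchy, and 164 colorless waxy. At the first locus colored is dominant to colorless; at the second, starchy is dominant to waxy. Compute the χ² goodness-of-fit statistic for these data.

A dihybrid testcross with independent assortment gives a 1:1:1:1 ratio.
Under the 1:1:1:1 hypothesis (Σ ratio = 4, N = 687):
  colored starchy: 687 × 1/4 = 171.75
  colored waxy: 687 × 1/4 = 171.75
  colorless starchy: 687 × 1/4 = 171.75
  colorless waxy: 687 × 1/4 = 171.75
χ² = Σ (O − E)² / E
  colored starchy: (168 − 171.75)² / 171.75 = 0.0819
  colored waxy: (165 − 171.75)² / 171.75 = 0.2653
  colorless starchy: (190 − 171.75)² / 171.75 = 1.9392
  colorless waxy: (164 − 171.75)² / 171.75 = 0.3497
χ² = 0.0819 + 0.2653 + 1.9392 + 0.3497 = 2.6361 ≈ 2.636

2.636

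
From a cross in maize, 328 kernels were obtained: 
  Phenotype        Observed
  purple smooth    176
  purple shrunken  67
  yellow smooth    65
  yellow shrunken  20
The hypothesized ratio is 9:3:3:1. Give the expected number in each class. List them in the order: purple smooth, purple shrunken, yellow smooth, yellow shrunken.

Under the 9:3:3:1 hypothesis (Σ ratio = 16, N = 328):
  purple smooth: 328 × 9/16 = 184.5
  purple shrunken: 328 × 3/16 = 61.5
  yellow smooth: 328 × 3/16 = 61.5
  yellow shrunken: 328 × 1/16 = 20.5

184.5, 61.5, 61.5, 20.5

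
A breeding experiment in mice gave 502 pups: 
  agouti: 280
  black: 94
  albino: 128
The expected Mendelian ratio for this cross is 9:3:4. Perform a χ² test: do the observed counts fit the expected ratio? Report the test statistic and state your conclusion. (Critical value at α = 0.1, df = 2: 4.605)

The 9:3:4 ratio has 16 parts, so with N = 502 the expected counts are:
  agouti: 502 × 9/16 = 282.375
  black: 502 × 3/16 = 94.125
  albino: 502 × 4/16 = 125.5
χ² = Σ (O − E)² / E
  agouti: (280 − 282.375)² / 282.375 = 0.0200
  black: (94 − 94.125)² / 94.125 = 0.0002
  albino: (128 − 125.5)² / 125.5 = 0.0498
χ² = 0.0200 + 0.0002 + 0.0498 = 0.070
Degrees of freedom = 3 − 1 = 2; critical value at α = 0.1 is 4.605.
Since 0.070 < 4.605, we fail to reject the null hypothesis — the data are consistent with the 9:3:4 ratio.

0.070; consistent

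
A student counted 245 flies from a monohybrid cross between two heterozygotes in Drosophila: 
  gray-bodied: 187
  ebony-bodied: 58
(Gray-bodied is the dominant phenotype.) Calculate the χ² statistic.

For a monohybrid cross between heterozygotes with complete dominance, the expected phenotypic ratio is 3:1.
Total ratio parts = 4. Expected numbers out of 245:
  gray-bodied: 245 × 3/4 = 183.75
  ebony-bodied: 245 × 1/4 = 61.25
χ² = Σ (O − E)² / E
  gray-bodied: (187 − 183.75)² / 183.75 = 0.0575
  ebony-bodied: (58 − 61.25)² / 61.25 = 0.1724
χ² = 0.0575 + 0.1724 = 0.2299 ≈ 0.230

0.230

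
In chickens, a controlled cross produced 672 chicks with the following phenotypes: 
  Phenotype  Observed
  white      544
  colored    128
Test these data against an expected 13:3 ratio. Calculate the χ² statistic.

Expected counts for N = 672 under a 13:3 ratio (total parts = 16):
  white: 672 × 13/16 = 546
  colored: 672 × 3/16 = 126
χ² = Σ (O − E)² / E
  white: (544 − 546)² / 546 = 0.0073
  colored: (128 − 126)² / 126 = 0.0317
χ² = 0.0073 + 0.0317 = 0.039

0.039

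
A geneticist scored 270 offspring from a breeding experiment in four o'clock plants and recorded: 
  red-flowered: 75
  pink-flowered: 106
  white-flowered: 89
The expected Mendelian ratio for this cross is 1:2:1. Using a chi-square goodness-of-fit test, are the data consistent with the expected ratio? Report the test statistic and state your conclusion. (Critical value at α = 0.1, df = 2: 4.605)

The 1:2:1 ratio has 4 parts, so with N = 270 the expected counts are:
  red-flowered: 270 × 1/4 = 67.5
  pink-flowered: 270 × 2/4 = 135
  white-flowered: 270 × 1/4 = 67.5
χ² = Σ (O − E)² / E
  red-flowered: (75 − 67.5)² / 67.5 = 0.8333
  pink-flowered: (106 − 135)² / 135 = 6.2296
  white-flowered: (89 − 67.5)² / 67.5 = 6.8481
χ² = 0.8333 + 6.2296 + 6.8481 = 13.911
Degrees of freedom = 3 − 1 = 2; critical value at α = 0.1 is 4.605.
Since 13.911 > 4.605, we reject the null hypothesis — the data do not fit the 1:2:1 ratio.

13.911; not consistent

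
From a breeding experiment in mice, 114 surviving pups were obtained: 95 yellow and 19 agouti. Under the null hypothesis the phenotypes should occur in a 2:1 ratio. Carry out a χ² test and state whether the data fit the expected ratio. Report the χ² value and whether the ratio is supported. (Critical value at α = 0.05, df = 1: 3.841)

Under the 2:1 hypothesis (Σ ratio = 3, N = 114):
  yellow: 114 × 2/3 = 76
  agouti: 114 × 1/3 = 38
χ² = Σ (O − E)² / E
  yellow: (95 − 76)² / 76 = 4.7500
  agouti: (19 − 38)² / 38 = 9.5000
χ² = 4.7500 + 9.5000 = 14.250
Degrees of freedom = 2 − 1 = 1; critical value at α = 0.05 is 3.841.
Since 14.250 > 3.841, we reject the null hypothesis — the data do not fit the 2:1 ratio.

14.250; not consistent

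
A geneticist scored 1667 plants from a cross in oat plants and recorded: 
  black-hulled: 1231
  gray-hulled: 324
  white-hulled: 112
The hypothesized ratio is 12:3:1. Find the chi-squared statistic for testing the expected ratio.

1.301

Total ratio parts = 16. Expected numbers out of 1667:
  black-hulled: 1667 × 12/16 = 1250.25
  gray-hulled: 1667 × 3/16 = 312.5625
  white-hulled: 1667 × 1/16 = 104.1875
χ² = Σ (O − E)² / E
  black-hulled: (1231 − 1250.25)² / 1250.25 = 0.2964
  gray-hulled: (324 − 312.5625)² / 312.5625 = 0.4185
  white-hulled: (112 − 104.1875)² / 104.1875 = 0.5858
χ² = 0.2964 + 0.4185 + 0.5858 = 1.3007 ≈ 1.301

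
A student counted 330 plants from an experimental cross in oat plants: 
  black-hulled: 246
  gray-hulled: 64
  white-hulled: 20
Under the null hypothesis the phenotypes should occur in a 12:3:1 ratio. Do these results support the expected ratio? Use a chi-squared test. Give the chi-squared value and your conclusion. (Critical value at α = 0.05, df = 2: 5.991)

The 12:3:1 ratio has 16 parts, so with N = 330 the expected counts are:
  black-hulled: 330 × 12/16 = 247.5
  gray-hulled: 330 × 3/16 = 61.875
  white-hulled: 330 × 1/16 = 20.625
χ² = Σ (O − E)² / E
  black-hulled: (246 − 247.5)² / 247.5 = 0.0091
  gray-hulled: (64 − 61.875)² / 61.875 = 0.0730
  white-hulled: (20 − 20.625)² / 20.625 = 0.0189
χ² = 0.0091 + 0.0730 + 0.0189 = 0.101
Degrees of freedom = 3 − 1 = 2; critical value at α = 0.05 is 5.991.
Since 0.101 < 5.991, we fail to reject the null hypothesis — the data are consistent with the 12:3:1 ratio.

0.101; consistent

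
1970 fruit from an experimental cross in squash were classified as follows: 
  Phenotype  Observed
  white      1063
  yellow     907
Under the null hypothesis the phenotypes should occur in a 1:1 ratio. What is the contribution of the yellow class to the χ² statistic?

Total ratio parts = 2. Expected numbers out of 1970:
  white: 1970 × 1/2 = 985
  yellow: 1970 × 1/2 = 985
Contribution of yellow: (907 − 985)² / 985 = 6.1766

6.177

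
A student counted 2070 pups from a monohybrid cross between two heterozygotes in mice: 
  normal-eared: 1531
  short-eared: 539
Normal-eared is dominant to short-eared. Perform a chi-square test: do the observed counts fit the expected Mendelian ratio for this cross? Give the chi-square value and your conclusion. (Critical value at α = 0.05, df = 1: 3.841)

For a monohybrid cross between heterozygotes with complete dominance, the expected phenotypic ratio is 3:1.
Expected counts for N = 2070 under a 3:1 ratio (total parts = 4):
  normal-eared: 2070 × 3/4 = 1552.5
  short-eared: 2070 × 1/4 = 517.5
χ² = Σ (O − E)² / E
  normal-eared: (1531 − 1552.5)² / 1552.5 = 0.2977
  short-eared: (539 − 517.5)² / 517.5 = 0.8932
χ² = 0.2977 + 0.8932 = 1.1909 ≈ 1.191
Degrees of freedom = 2 − 1 = 1; critical value at α = 0.05 is 3.841.
Since 1.191 < 3.841, we fail to reject the null hypothesis — the data are consistent with the 3:1 ratio.

1.191; consistent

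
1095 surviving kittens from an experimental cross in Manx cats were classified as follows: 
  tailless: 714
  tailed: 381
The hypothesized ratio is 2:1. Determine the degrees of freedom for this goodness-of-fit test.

1

A goodness-of-fit test with 2 phenotype classes has df = 2 − 1 = 1.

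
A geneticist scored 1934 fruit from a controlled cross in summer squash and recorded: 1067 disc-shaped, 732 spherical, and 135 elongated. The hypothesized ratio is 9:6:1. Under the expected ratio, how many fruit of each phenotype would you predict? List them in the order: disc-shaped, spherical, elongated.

1087.875, 725.25, 120.875

Under the 9:6:1 hypothesis (Σ ratio = 16, N = 1934):
  disc-shaped: 1934 × 9/16 = 1087.875
  spherical: 1934 × 6/16 = 725.25
  elongated: 1934 × 1/16 = 120.875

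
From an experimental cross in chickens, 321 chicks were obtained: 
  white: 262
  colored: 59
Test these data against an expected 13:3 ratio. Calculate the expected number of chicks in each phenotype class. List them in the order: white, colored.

260.8125, 60.1875

Expected counts for N = 321 under a 13:3 ratio (total parts = 16):
  white: 321 × 13/16 = 260.8125
  colored: 321 × 3/16 = 60.1875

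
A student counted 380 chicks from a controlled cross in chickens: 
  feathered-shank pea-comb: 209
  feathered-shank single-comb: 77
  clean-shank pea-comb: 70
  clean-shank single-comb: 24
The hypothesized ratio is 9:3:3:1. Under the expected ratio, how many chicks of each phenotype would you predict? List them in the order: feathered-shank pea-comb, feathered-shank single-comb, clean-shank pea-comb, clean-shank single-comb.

Total ratio parts = 16. Expected numbers out of 380:
  feathered-shank pea-comb: 380 × 9/16 = 213.75
  feathered-shank single-comb: 380 × 3/16 = 71.25
  clean-shank pea-comb: 380 × 3/16 = 71.25
  clean-shank single-comb: 380 × 1/16 = 23.75

213.75, 71.25, 71.25, 23.75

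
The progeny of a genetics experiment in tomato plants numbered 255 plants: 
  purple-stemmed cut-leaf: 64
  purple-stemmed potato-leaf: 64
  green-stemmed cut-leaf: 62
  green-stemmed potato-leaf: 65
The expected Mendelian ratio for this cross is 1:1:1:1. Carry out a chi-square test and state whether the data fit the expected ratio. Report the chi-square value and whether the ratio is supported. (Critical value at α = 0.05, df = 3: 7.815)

0.075; consistent

The 1:1:1:1 ratio has 4 parts, so with N = 255 the expected counts are:
  purple-stemmed cut-leaf: 255 × 1/4 = 63.75
  purple-stemmed potato-leaf: 255 × 1/4 = 63.75
  green-stemmed cut-leaf: 255 × 1/4 = 63.75
  green-stemmed potato-leaf: 255 × 1/4 = 63.75
χ² = Σ (O − E)² / E
  purple-stemmed cut-leaf: (64 − 63.75)² / 63.75 = 0.0010
  purple-stemmed potato-leaf: (64 − 63.75)² / 63.75 = 0.0010
  green-stemmed cut-leaf: (62 − 63.75)² / 63.75 = 0.0480
  green-stemmed potato-leaf: (65 − 63.75)² / 63.75 = 0.0245
χ² = 0.0010 + 0.0010 + 0.0480 + 0.0245 = 0.0745 ≈ 0.075
Degrees of freedom = 4 − 1 = 3; critical value at α = 0.05 is 7.815.
Since 0.075 < 7.815, we fail to reject the null hypothesis — the data are consistent with the 1:1:1:1 ratio.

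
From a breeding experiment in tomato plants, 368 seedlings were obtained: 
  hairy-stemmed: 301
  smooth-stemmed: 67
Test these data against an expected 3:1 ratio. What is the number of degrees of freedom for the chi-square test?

A goodness-of-fit test with 2 phenotype classes has df = 2 − 1 = 1.

1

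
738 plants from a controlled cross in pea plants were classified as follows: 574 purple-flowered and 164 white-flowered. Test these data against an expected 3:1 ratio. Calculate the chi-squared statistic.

3.037

Total ratio parts = 4. Expected numbers out of 738:
  purple-flowered: 738 × 3/4 = 553.5
  white-flowered: 738 × 1/4 = 184.5
χ² = Σ (O − E)² / E
  purple-flowered: (574 − 553.5)² / 553.5 = 0.7593
  white-flowered: (164 − 184.5)² / 184.5 = 2.2778
χ² = 0.7593 + 2.2778 = 3.0371 ≈ 3.037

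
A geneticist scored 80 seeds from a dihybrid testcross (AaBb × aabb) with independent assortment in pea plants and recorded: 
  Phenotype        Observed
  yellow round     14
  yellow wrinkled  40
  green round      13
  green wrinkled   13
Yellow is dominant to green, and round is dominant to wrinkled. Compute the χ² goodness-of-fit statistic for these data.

A dihybrid testcross with independent assortment gives a 1:1:1:1 ratio.
Total ratio parts = 4. Expected numbers out of 80:
  yellow round: 80 × 1/4 = 20
  yellow wrinkled: 80 × 1/4 = 20
  green round: 80 × 1/4 = 20
  green wrinkled: 80 × 1/4 = 20
χ² = Σ (O − E)² / E
  yellow round: (14 − 20)² / 20 = 1.8000
  yellow wrinkled: (40 − 20)² / 20 = 20.0000
  green round: (13 − 20)² / 20 = 2.4500
  green wrinkled: (13 − 20)² / 20 = 2.4500
χ² = 1.8000 + 20.0000 + 2.4500 + 2.4500 = 26.700

26.700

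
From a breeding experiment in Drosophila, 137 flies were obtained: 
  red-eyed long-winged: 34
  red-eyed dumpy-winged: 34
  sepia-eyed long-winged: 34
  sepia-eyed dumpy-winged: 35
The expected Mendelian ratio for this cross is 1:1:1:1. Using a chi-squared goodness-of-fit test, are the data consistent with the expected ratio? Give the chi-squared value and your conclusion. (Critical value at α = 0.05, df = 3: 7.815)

0.022; consistent

Under the 1:1:1:1 hypothesis (Σ ratio = 4, N = 137):
  red-eyed long-winged: 137 × 1/4 = 34.25
  red-eyed dumpy-winged: 137 × 1/4 = 34.25
  sepia-eyed long-winged: 137 × 1/4 = 34.25
  sepia-eyed dumpy-winged: 137 × 1/4 = 34.25
χ² = Σ (O − E)² / E
  red-eyed long-winged: (34 − 34.25)² / 34.25 = 0.0018
  red-eyed dumpy-winged: (34 − 34.25)² / 34.25 = 0.0018
  sepia-eyed long-winged: (34 − 34.25)² / 34.25 = 0.0018
  sepia-eyed dumpy-winged: (35 − 34.25)² / 34.25 = 0.0164
χ² = 0.0018 + 0.0018 + 0.0018 + 0.0164 = 0.0218 ≈ 0.022
Degrees of freedom = 4 − 1 = 3; critical value at α = 0.05 is 7.815.
Since 0.022 < 7.815, we fail to reject the null hypothesis — the data are consistent with the 1:1:1:1 ratio.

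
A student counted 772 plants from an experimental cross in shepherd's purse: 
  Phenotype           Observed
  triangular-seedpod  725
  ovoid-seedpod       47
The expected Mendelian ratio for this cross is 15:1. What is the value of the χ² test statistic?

Under the 15:1 hypothesis (Σ ratio = 16, N = 772):
  triangular-seedpod: 772 × 15/16 = 723.75
  ovoid-seedpod: 772 × 1/16 = 48.25
χ² = Σ (O − E)² / E
  triangular-seedpod: (725 − 723.75)² / 723.75 = 0.0022
  ovoid-seedpod: (47 − 48.25)² / 48.25 = 0.0324
χ² = 0.0022 + 0.0324 = 0.0346 ≈ 0.035

0.035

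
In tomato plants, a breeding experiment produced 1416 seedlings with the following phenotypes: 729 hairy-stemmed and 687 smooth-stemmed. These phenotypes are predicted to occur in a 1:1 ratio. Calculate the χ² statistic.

Expected counts for N = 1416 under a 1:1 ratio (total parts = 2):
  hairy-stemmed: 1416 × 1/2 = 708
  smooth-stemmed: 1416 × 1/2 = 708
χ² = Σ (O − E)² / E
  hairy-stemmed: (729 − 708)² / 708 = 0.6229
  smooth-stemmed: (687 − 708)² / 708 = 0.6229
χ² = 0.6229 + 0.6229 = 1.2458 ≈ 1.246

1.246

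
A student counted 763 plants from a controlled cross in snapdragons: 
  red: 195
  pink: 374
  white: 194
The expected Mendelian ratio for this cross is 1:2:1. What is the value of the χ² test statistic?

Under the 1:2:1 hypothesis (Σ ratio = 4, N = 763):
  red: 763 × 1/4 = 190.75
  pink: 763 × 2/4 = 381.5
  white: 763 × 1/4 = 190.75
χ² = Σ (O − E)² / E
  red: (195 − 190.75)² / 190.75 = 0.0947
  pink: (374 − 381.5)² / 381.5 = 0.1474
  white: (194 − 190.75)² / 190.75 = 0.0554
χ² = 0.0947 + 0.1474 + 0.0554 = 0.2975 ≈ 0.298

0.298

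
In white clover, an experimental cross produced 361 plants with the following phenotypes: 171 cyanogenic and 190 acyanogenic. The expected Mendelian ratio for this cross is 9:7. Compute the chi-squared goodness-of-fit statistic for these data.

Total ratio parts = 16. Expected numbers out of 361:
  cyanogenic: 361 × 9/16 = 203.0625
  acyanogenic: 361 × 7/16 = 157.9375
χ² = Σ (O − E)² / E
  cyanogenic: (171 − 203.0625)² / 203.0625 = 5.0625
  acyanogenic: (190 − 157.9375)² / 157.9375 = 6.5089
χ² = 5.0625 + 6.5089 = 11.5714 ≈ 11.571

11.571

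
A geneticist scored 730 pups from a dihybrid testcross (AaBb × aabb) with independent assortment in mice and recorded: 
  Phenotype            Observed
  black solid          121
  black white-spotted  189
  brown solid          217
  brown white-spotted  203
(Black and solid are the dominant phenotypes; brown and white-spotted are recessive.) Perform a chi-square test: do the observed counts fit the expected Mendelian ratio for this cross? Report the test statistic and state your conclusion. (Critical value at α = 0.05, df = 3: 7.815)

A dihybrid testcross with independent assortment gives a 1:1:1:1 ratio.
The 1:1:1:1 ratio has 4 parts, so with N = 730 the expected counts are:
  black solid: 730 × 1/4 = 182.5
  black white-spotted: 730 × 1/4 = 182.5
  brown solid: 730 × 1/4 = 182.5
  brown white-spotted: 730 × 1/4 = 182.5
χ² = Σ (O − E)² / E
  black solid: (121 − 182.5)² / 182.5 = 20.7247
  black white-spotted: (189 − 182.5)² / 182.5 = 0.2315
  brown solid: (217 − 182.5)² / 182.5 = 6.5219
  brown white-spotted: (203 − 182.5)² / 182.5 = 2.3027
χ² = 20.7247 + 0.2315 + 6.5219 + 2.3027 = 29.7808 ≈ 29.781
Degrees of freedom = 4 − 1 = 3; critical value at α = 0.05 is 7.815.
Since 29.781 > 7.815, we reject the null hypothesis — the data do not fit the 1:1:1:1 ratio.

29.781; not consistent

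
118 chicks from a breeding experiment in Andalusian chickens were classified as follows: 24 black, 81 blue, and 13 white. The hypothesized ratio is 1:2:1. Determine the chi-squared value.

Expected counts for N = 118 under a 1:2:1 ratio (total parts = 4):
  black: 118 × 1/4 = 29.5
  blue: 118 × 2/4 = 59
  white: 118 × 1/4 = 29.5
χ² = Σ (O − E)² / E
  black: (24 − 29.5)² / 29.5 = 1.0254
  blue: (81 − 59)² / 59 = 8.2034
  white: (13 − 29.5)² / 29.5 = 9.2288
χ² = 1.0254 + 8.2034 + 9.2288 = 18.4576 ≈ 18.458

18.458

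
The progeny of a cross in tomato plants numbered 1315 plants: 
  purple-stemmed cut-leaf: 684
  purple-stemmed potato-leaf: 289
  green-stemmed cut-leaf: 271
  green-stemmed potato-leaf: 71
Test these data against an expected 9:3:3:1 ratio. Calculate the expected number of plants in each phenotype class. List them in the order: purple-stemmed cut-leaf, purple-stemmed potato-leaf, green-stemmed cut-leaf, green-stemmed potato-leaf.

Under the 9:3:3:1 hypothesis (Σ ratio = 16, N = 1315):
  purple-stemmed cut-leaf: 1315 × 9/16 = 739.6875
  purple-stemmed potato-leaf: 1315 × 3/16 = 246.5625
  green-stemmed cut-leaf: 1315 × 3/16 = 246.5625
  green-stemmed potato-leaf: 1315 × 1/16 = 82.1875

739.6875, 246.5625, 246.5625, 82.1875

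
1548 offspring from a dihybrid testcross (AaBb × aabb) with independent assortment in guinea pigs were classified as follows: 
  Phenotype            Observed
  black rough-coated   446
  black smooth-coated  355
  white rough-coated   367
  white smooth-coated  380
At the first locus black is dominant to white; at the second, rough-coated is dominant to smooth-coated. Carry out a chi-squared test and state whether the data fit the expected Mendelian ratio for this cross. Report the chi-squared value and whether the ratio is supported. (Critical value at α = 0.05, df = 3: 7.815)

A dihybrid testcross with independent assortment gives a 1:1:1:1 ratio.
Total ratio parts = 4. Expected numbers out of 1548:
  black rough-coated: 1548 × 1/4 = 387
  black smooth-coated: 1548 × 1/4 = 387
  white rough-coated: 1548 × 1/4 = 387
  white smooth-coated: 1548 × 1/4 = 387
χ² = Σ (O − E)² / E
  black rough-coated: (446 − 387)² / 387 = 8.9948
  black smooth-coated: (355 − 387)² / 387 = 2.6460
  white rough-coated: (367 − 387)² / 387 = 1.0336
  white smooth-coated: (380 − 387)² / 387 = 0.1266
χ² = 8.9948 + 2.6460 + 1.0336 + 0.1266 = 12.801
Degrees of freedom = 4 − 1 = 3; critical value at α = 0.05 is 7.815.
Since 12.801 > 7.815, we reject the null hypothesis — the data do not fit the 1:1:1:1 ratio.

12.801; not consistent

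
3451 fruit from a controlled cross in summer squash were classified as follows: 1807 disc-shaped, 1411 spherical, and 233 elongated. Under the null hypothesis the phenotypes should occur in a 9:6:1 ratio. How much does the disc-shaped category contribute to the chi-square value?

Total ratio parts = 16. Expected numbers out of 3451:
  disc-shaped: 3451 × 9/16 = 1941.1875
  spherical: 3451 × 6/16 = 1294.125
  elongated: 3451 × 1/16 = 215.6875
Contribution of disc-shaped: (1807 − 1941.1875)² / 1941.1875 = 9.2759

9.276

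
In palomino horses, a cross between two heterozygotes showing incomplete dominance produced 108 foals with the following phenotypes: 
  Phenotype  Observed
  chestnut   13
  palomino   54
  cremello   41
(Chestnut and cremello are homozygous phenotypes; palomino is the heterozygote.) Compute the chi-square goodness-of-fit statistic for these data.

14.519

With incomplete dominance, a heterozygote × heterozygote cross gives a 1:2:1 phenotypic ratio.
The 1:2:1 ratio has 4 parts, so with N = 108 the expected counts are:
  chestnut: 108 × 1/4 = 27
  palomino: 108 × 2/4 = 54
  cremello: 108 × 1/4 = 27
χ² = Σ (O − E)² / E
  chestnut: (13 − 27)² / 27 = 7.2593
  palomino: (54 − 54)² / 54 = 0.0000
  cremello: (41 − 27)² / 27 = 7.2593
χ² = 7.2593 + 0.0000 + 7.2593 = 14.5186 ≈ 14.519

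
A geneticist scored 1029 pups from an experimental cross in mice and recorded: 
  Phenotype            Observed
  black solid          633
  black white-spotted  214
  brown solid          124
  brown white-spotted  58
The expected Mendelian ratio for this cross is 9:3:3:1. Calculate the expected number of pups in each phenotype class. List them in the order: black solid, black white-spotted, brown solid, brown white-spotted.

The 9:3:3:1 ratio has 16 parts, so with N = 1029 the expected counts are:
  black solid: 1029 × 9/16 = 578.8125
  black white-spotted: 1029 × 3/16 = 192.9375
  brown solid: 1029 × 3/16 = 192.9375
  brown white-spotted: 1029 × 1/16 = 64.3125

578.8125, 192.9375, 192.9375, 64.3125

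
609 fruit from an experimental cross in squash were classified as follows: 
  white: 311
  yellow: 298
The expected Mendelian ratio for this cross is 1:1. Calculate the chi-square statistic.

0.278

Under the 1:1 hypothesis (Σ ratio = 2, N = 609):
  white: 609 × 1/2 = 304.5
  yellow: 609 × 1/2 = 304.5
χ² = Σ (O − E)² / E
  white: (311 − 304.5)² / 304.5 = 0.1388
  yellow: (298 − 304.5)² / 304.5 = 0.1388
χ² = 0.1388 + 0.1388 = 0.2776 ≈ 0.278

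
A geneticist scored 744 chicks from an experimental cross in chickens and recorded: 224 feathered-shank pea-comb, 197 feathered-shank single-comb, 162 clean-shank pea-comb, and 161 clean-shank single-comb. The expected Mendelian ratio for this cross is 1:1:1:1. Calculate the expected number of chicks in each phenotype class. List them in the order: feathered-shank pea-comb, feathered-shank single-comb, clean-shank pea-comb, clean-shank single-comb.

186, 186, 186, 186

Expected counts for N = 744 under a 1:1:1:1 ratio (total parts = 4):
  feathered-shank pea-comb: 744 × 1/4 = 186
  feathered-shank single-comb: 744 × 1/4 = 186
  clean-shank pea-comb: 744 × 1/4 = 186
  clean-shank single-comb: 744 × 1/4 = 186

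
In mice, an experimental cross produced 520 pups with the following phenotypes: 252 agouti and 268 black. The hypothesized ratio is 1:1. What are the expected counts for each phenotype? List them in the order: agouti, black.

260, 260

Expected counts for N = 520 under a 1:1 ratio (total parts = 2):
  agouti: 520 × 1/2 = 260
  black: 520 × 1/2 = 260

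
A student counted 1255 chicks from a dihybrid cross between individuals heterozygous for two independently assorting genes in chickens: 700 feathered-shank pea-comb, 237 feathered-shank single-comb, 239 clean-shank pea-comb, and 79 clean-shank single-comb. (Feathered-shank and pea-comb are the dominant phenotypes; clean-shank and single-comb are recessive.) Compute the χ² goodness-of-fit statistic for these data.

A dihybrid F₂ with independent assortment and complete dominance at both loci gives a 9:3:3:1 phenotypic ratio.
Total ratio parts = 16. Expected numbers out of 1255:
  feathered-shank pea-comb: 1255 × 9/16 = 705.9375
  feathered-shank single-comb: 1255 × 3/16 = 235.3125
  clean-shank pea-comb: 1255 × 3/16 = 235.3125
  clean-shank single-comb: 1255 × 1/16 = 78.4375
χ² = Σ (O − E)² / E
  feathered-shank pea-comb: (700 − 705.9375)² / 705.9375 = 0.0499
  feathered-shank single-comb: (237 − 235.3125)² / 235.3125 = 0.0121
  clean-shank pea-comb: (239 − 235.3125)² / 235.3125 = 0.0578
  clean-shank single-comb: (79 − 78.4375)² / 78.4375 = 0.0040
χ² = 0.0499 + 0.0121 + 0.0578 + 0.0040 = 0.1238 ≈ 0.124

0.124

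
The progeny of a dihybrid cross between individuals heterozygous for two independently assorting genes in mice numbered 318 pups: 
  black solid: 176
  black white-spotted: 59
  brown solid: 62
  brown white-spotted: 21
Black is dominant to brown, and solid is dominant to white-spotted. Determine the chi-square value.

0.211

A dihybrid F₂ with independent assortment and complete dominance at both loci gives a 9:3:3:1 phenotypic ratio.
The 9:3:3:1 ratio has 16 parts, so with N = 318 the expected counts are:
  black solid: 318 × 9/16 = 178.875
  black white-spotted: 318 × 3/16 = 59.625
  brown solid: 318 × 3/16 = 59.625
  brown white-spotted: 318 × 1/16 = 19.875
χ² = Σ (O − E)² / E
  black solid: (176 − 178.875)² / 178.875 = 0.0462
  black white-spotted: (59 − 59.625)² / 59.625 = 0.0066
  brown solid: (62 − 59.625)² / 59.625 = 0.0946
  brown white-spotted: (21 − 19.875)² / 19.875 = 0.0637
χ² = 0.0462 + 0.0066 + 0.0946 + 0.0637 = 0.2111 ≈ 0.211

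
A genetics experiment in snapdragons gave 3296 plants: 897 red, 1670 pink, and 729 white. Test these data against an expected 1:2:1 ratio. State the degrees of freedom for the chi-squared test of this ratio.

2

A goodness-of-fit test with 3 phenotype classes has df = 3 − 1 = 2.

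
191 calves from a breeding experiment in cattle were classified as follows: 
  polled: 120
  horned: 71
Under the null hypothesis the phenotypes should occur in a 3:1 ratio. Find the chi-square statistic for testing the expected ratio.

Under the 3:1 hypothesis (Σ ratio = 4, N = 191):
  polled: 191 × 3/4 = 143.25
  horned: 191 × 1/4 = 47.75
χ² = Σ (O − E)² / E
  polled: (120 − 143.25)² / 143.25 = 3.7736
  horned: (71 − 47.75)² / 47.75 = 11.3207
χ² = 3.7736 + 11.3207 = 15.0943 ≈ 15.094

15.094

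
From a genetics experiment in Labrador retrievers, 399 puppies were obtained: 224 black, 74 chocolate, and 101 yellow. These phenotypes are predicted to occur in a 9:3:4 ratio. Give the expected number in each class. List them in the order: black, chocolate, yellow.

224.4375, 74.8125, 99.75

Total ratio parts = 16. Expected numbers out of 399:
  black: 399 × 9/16 = 224.4375
  chocolate: 399 × 3/16 = 74.8125
  yellow: 399 × 4/16 = 99.75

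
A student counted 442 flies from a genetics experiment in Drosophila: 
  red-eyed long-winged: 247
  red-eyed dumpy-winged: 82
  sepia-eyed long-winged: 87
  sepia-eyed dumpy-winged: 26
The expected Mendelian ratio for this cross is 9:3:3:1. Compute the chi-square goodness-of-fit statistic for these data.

0.321

The 9:3:3:1 ratio has 16 parts, so with N = 442 the expected counts are:
  red-eyed long-winged: 442 × 9/16 = 248.625
  red-eyed dumpy-winged: 442 × 3/16 = 82.875
  sepia-eyed long-winged: 442 × 3/16 = 82.875
  sepia-eyed dumpy-winged: 442 × 1/16 = 27.625
χ² = Σ (O − E)² / E
  red-eyed long-winged: (247 − 248.625)² / 248.625 = 0.0106
  red-eyed dumpy-winged: (82 − 82.875)² / 82.875 = 0.0092
  sepia-eyed long-winged: (87 − 82.875)² / 82.875 = 0.2053
  sepia-eyed dumpy-winged: (26 − 27.625)² / 27.625 = 0.0956
χ² = 0.0106 + 0.0092 + 0.2053 + 0.0956 = 0.3207 ≈ 0.321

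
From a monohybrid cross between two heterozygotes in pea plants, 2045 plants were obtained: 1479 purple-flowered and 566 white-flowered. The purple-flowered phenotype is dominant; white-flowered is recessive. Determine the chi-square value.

7.818

For a monohybrid cross between heterozygotes with complete dominance, the expected phenotypic ratio is 3:1.
The 3:1 ratio has 4 parts, so with N = 2045 the expected counts are:
  purple-flowered: 2045 × 3/4 = 1533.75
  white-flowered: 2045 × 1/4 = 511.25
χ² = Σ (O − E)² / E
  purple-flowered: (1479 − 1533.75)² / 1533.75 = 1.9544
  white-flowered: (566 − 511.25)² / 511.25 = 5.8632
χ² = 1.9544 + 5.8632 = 7.8176 ≈ 7.818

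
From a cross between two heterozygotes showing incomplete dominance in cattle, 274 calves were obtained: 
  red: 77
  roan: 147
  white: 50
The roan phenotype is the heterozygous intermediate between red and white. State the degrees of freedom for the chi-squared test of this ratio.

2

With incomplete dominance, a heterozygote × heterozygote cross gives a 1:2:1 phenotypic ratio.
A goodness-of-fit test with 3 phenotype classes has df = 3 − 1 = 2.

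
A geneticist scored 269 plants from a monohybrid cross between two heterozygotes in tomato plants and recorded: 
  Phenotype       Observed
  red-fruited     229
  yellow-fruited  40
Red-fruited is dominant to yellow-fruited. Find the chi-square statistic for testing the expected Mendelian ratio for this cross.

For a monohybrid cross between heterozygotes with complete dominance, the expected phenotypic ratio is 3:1.
Total ratio parts = 4. Expected numbers out of 269:
  red-fruited: 269 × 3/4 = 201.75
  yellow-fruited: 269 × 1/4 = 67.25
χ² = Σ (O − E)² / E
  red-fruited: (229 − 201.75)² / 201.75 = 3.6806
  yellow-fruited: (40 − 67.25)² / 67.25 = 11.0418
χ² = 3.6806 + 11.0418 = 14.7224 ≈ 14.722

14.722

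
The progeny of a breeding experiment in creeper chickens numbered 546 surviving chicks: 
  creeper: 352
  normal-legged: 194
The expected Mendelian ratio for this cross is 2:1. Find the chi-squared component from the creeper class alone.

0.396

Expected counts for N = 546 under a 2:1 ratio (total parts = 3):
  creeper: 546 × 2/3 = 364
  normal-legged: 546 × 1/3 = 182
Contribution of creeper: (352 − 364)² / 364 = 0.3956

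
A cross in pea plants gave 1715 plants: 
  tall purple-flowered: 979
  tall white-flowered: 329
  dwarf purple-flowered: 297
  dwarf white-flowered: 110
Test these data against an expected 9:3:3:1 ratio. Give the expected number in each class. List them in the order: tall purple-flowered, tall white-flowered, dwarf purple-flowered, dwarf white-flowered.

964.6875, 321.5625, 321.5625, 107.1875

The 9:3:3:1 ratio has 16 parts, so with N = 1715 the expected counts are:
  tall purple-flowered: 1715 × 9/16 = 964.6875
  tall white-flowered: 1715 × 3/16 = 321.5625
  dwarf purple-flowered: 1715 × 3/16 = 321.5625
  dwarf white-flowered: 1715 × 1/16 = 107.1875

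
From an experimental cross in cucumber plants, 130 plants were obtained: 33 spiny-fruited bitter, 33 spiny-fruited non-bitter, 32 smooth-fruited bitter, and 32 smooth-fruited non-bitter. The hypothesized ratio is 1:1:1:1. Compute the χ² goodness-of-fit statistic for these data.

0.031

Expected counts for N = 130 under a 1:1:1:1 ratio (total parts = 4):
  spiny-fruited bitter: 130 × 1/4 = 32.5
  spiny-fruited non-bitter: 130 × 1/4 = 32.5
  smooth-fruited bitter: 130 × 1/4 = 32.5
  smooth-fruited non-bitter: 130 × 1/4 = 32.5
χ² = Σ (O − E)² / E
  spiny-fruited bitter: (33 − 32.5)² / 32.5 = 0.0077
  spiny-fruited non-bitter: (33 − 32.5)² / 32.5 = 0.0077
  smooth-fruited bitter: (32 − 32.5)² / 32.5 = 0.0077
  smooth-fruited non-bitter: (32 − 32.5)² / 32.5 = 0.0077
χ² = 0.0077 + 0.0077 + 0.0077 + 0.0077 = 0.0308 ≈ 0.031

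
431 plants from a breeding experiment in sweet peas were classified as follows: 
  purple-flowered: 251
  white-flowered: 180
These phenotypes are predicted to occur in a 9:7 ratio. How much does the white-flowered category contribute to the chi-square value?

Expected counts for N = 431 under a 9:7 ratio (total parts = 16):
  purple-flowered: 431 × 9/16 = 242.4375
  white-flowered: 431 × 7/16 = 188.5625
Contribution of white-flowered: (180 − 188.5625)² / 188.5625 = 0.3888

0.389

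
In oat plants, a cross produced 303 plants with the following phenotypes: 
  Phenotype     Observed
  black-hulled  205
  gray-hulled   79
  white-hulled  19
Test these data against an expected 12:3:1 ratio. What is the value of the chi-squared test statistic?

10.844

Expected counts for N = 303 under a 12:3:1 ratio (total parts = 16):
  black-hulled: 303 × 12/16 = 227.25
  gray-hulled: 303 × 3/16 = 56.8125
  white-hulled: 303 × 1/16 = 18.9375
χ² = Σ (O − E)² / E
  black-hulled: (205 − 227.25)² / 227.25 = 2.1785
  gray-hulled: (79 − 56.8125)² / 56.8125 = 8.6651
  white-hulled: (19 − 18.9375)² / 18.9375 = 0.0002
χ² = 2.1785 + 8.6651 + 0.0002 = 10.8438 ≈ 10.844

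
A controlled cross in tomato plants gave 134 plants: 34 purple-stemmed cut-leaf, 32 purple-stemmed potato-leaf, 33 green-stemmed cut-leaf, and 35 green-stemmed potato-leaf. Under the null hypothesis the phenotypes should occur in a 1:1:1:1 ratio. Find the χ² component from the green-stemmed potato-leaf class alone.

0.067

The 1:1:1:1 ratio has 4 parts, so with N = 134 the expected counts are:
  purple-stemmed cut-leaf: 134 × 1/4 = 33.5
  purple-stemmed potato-leaf: 134 × 1/4 = 33.5
  green-stemmed cut-leaf: 134 × 1/4 = 33.5
  green-stemmed potato-leaf: 134 × 1/4 = 33.5
Contribution of green-stemmed potato-leaf: (35 − 33.5)² / 33.5 = 0.0672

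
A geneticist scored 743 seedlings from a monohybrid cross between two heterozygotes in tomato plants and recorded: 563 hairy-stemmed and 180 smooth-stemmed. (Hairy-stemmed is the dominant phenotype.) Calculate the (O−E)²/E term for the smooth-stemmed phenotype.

0.178

For a monohybrid cross between heterozygotes with complete dominance, the expected phenotypic ratio is 3:1.
Total ratio parts = 4. Expected numbers out of 743:
  hairy-stemmed: 743 × 3/4 = 557.25
  smooth-stemmed: 743 × 1/4 = 185.75
Contribution of smooth-stemmed: (180 − 185.75)² / 185.75 = 0.1780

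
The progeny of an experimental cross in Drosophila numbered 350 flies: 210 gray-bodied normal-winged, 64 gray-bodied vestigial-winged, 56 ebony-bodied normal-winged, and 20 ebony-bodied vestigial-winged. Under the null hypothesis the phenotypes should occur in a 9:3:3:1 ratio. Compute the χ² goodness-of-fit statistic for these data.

Expected counts for N = 350 under a 9:3:3:1 ratio (total parts = 16):
  gray-bodied normal-winged: 350 × 9/16 = 196.875
  gray-bodied vestigial-winged: 350 × 3/16 = 65.625
  ebony-bodied normal-winged: 350 × 3/16 = 65.625
  ebony-bodied vestigial-winged: 350 × 1/16 = 21.875
χ² = Σ (O − E)² / E
  gray-bodied normal-winged: (210 − 196.875)² / 196.875 = 0.8750
  gray-bodied vestigial-winged: (64 − 65.625)² / 65.625 = 0.0402
  ebony-bodied normal-winged: (56 − 65.625)² / 65.625 = 1.4117
  ebony-bodied vestigial-winged: (20 − 21.875)² / 21.875 = 0.1607
χ² = 0.8750 + 0.0402 + 1.4117 + 0.1607 = 2.4876 ≈ 2.488

2.488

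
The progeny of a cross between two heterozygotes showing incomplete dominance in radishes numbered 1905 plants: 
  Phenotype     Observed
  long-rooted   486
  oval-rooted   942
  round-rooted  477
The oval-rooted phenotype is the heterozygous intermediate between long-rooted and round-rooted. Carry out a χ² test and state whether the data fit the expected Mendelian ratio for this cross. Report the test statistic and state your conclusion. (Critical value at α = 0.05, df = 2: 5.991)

0.317; consistent

With incomplete dominance, a heterozygote × heterozygote cross gives a 1:2:1 phenotypic ratio.
Total ratio parts = 4. Expected numbers out of 1905:
  long-rooted: 1905 × 1/4 = 476.25
  oval-rooted: 1905 × 2/4 = 952.5
  round-rooted: 1905 × 1/4 = 476.25
χ² = Σ (O − E)² / E
  long-rooted: (486 − 476.25)² / 476.25 = 0.1996
  oval-rooted: (942 − 952.5)² / 952.5 = 0.1157
  round-rooted: (477 − 476.25)² / 476.25 = 0.0012
χ² = 0.1996 + 0.1157 + 0.0012 = 0.3165 ≈ 0.317
Degrees of freedom = 3 − 1 = 2; critical value at α = 0.05 is 5.991.
Since 0.317 < 5.991, we fail to reject the null hypothesis — the data are consistent with the 1:2:1 ratio.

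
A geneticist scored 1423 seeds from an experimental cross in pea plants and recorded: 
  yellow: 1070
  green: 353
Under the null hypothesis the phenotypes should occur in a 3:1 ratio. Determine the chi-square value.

Under the 3:1 hypothesis (Σ ratio = 4, N = 1423):
  yellow: 1423 × 3/4 = 1067.25
  green: 1423 × 1/4 = 355.75
χ² = Σ (O − E)² / E
  yellow: (1070 − 1067.25)² / 1067.25 = 0.0071
  green: (353 − 355.75)² / 355.75 = 0.0213
χ² = 0.0071 + 0.0213 = 0.0284 ≈ 0.028

0.028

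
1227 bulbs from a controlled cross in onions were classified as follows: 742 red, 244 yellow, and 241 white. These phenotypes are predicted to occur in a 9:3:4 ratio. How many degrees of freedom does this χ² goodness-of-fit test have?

2

A goodness-of-fit test with 3 phenotype classes has df = 3 − 1 = 2.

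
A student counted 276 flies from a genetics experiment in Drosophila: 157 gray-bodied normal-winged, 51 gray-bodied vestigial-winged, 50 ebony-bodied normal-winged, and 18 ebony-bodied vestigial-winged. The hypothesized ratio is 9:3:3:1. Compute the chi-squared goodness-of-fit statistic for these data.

The 9:3:3:1 ratio has 16 parts, so with N = 276 the expected counts are:
  gray-bodied normal-winged: 276 × 9/16 = 155.25
  gray-bodied vestigial-winged: 276 × 3/16 = 51.75
  ebony-bodied normal-winged: 276 × 3/16 = 51.75
  ebony-bodied vestigial-winged: 276 × 1/16 = 17.25
χ² = Σ (O − E)² / E
  gray-bodied normal-winged: (157 − 155.25)² / 155.25 = 0.0197
  gray-bodied vestigial-winged: (51 − 51.75)² / 51.75 = 0.0109
  ebony-bodied normal-winged: (50 − 51.75)² / 51.75 = 0.0592
  ebony-bodied vestigial-winged: (18 − 17.25)² / 17.25 = 0.0326
χ² = 0.0197 + 0.0109 + 0.0592 + 0.0326 = 0.1224 ≈ 0.122

0.122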